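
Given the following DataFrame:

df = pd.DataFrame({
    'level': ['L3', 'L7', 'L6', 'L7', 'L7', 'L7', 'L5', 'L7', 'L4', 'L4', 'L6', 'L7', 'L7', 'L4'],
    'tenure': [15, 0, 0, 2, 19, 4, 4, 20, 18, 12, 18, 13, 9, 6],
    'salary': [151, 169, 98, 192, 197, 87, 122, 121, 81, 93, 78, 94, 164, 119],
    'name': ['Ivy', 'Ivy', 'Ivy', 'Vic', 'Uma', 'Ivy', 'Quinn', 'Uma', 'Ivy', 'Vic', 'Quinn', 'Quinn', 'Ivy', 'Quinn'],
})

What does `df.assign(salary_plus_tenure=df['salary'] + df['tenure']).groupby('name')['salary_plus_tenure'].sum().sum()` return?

1906

add column salary_plus_tenure = df['salary'] + df['tenure']:
   level  tenure  salary   name  salary_plus_tenure
0     L3      15     151    Ivy                 166
1     L7       0     169    Ivy                 169
2     L6       0      98    Ivy                  98
3     L7       2     192    Vic                 194
4     L7      19     197    Uma                 216
5     L7       4      87    Ivy                  91
6     L5       4     122  Quinn                 126
7     L7      20     121    Uma                 141
8     L4      18      81    Ivy                  99
9     L4      12      93    Vic                 105
10    L6      18      78  Quinn                  96
11    L7      13      94  Quinn                 107
12    L7       9     164    Ivy                 173
13    L4       6     119  Quinn                 125
group by name, sum of salary_plus_tenure:
name
Ivy      796
Quinn    454
Uma      357
Vic      299
Name: salary_plus_tenure, dtype: int64
Hence 1906.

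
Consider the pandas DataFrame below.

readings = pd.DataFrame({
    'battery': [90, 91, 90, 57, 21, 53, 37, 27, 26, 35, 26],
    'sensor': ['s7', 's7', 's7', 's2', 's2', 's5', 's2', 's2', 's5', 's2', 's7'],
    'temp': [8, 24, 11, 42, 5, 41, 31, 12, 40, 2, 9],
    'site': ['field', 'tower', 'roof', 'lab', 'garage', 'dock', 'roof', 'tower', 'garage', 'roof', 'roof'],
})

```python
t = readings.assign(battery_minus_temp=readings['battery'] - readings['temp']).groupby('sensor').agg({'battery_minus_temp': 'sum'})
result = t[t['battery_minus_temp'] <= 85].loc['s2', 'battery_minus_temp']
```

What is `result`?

85

add column battery_minus_temp = readings['battery'] - readings['temp']:
    battery sensor  temp    site  battery_minus_temp
0        90     s7     8   field                  82
1        91     s7    24   tower                  67
2        90     s7    11    roof                  79
3        57     s2    42     lab                  15
4        21     s2     5  garage                  16
5        53     s5    41    dock                  12
6        37     s2    31    roof                   6
7        27     s2    12   tower                  15
8        26     s5    40  garage                 -14
9        35     s2     2    roof                  33
10       26     s7     9    roof                  17
group by sensor, sum of battery_minus_temp:
        battery_minus_temp
sensor                    
s2                      85
s5                      -2
s7                     245
filter rows where battery_minus_temp <= 85:
        battery_minus_temp
sensor                    
s2                      85
s5                      -2
Then the value at row 's2', column 'battery_minus_temp': 85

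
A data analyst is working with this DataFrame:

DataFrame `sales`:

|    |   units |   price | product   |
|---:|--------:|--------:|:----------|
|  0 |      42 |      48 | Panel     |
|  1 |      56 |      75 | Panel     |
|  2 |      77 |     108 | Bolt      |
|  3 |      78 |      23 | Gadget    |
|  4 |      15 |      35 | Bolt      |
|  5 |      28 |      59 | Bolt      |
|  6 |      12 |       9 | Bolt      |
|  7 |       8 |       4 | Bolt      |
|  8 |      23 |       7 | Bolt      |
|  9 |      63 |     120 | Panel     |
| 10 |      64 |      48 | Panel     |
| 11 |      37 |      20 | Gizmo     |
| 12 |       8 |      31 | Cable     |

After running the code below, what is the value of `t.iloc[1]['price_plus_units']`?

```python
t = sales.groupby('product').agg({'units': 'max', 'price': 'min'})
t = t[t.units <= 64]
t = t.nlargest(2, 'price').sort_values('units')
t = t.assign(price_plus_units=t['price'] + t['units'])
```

group by product: max(units), min(price):
         units  price
product              
Bolt        77      4
Cable        8     31
Gadget      78     23
Gizmo       37     20
Panel       64     48
filter rows where units <= 64:
         units  price
product              
Cable        8     31
Gizmo       37     20
Panel       64     48
take 2 rows with largest price:
         units  price
product              
Panel       64     48
Cable        8     31
sort by units:
         units  price
product              
Cable        8     31
Panel       64     48
add column price_plus_units = t['price'] + t['units']:
         units  price  price_plus_units
product                                
Cable        8     31                39
Panel       64     48               112

112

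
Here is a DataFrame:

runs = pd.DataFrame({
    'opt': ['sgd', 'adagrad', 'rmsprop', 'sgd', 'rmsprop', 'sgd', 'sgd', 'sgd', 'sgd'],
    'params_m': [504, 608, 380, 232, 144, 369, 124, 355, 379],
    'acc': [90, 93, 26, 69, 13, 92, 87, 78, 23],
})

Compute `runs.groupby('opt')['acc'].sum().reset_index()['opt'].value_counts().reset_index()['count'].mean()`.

1.0

group by opt, sum of acc:
opt
adagrad     93
rmsprop     39
sgd        439
Name: acc, dtype: int64
reset_index():
       opt  acc
0  adagrad   93
1  rmsprop   39
2      sgd  439
value_counts of opt:
opt
adagrad    1
rmsprop    1
sgd        1
Name: count, dtype: int64
reset_index():
       opt  count
0  adagrad      1
1  rmsprop      1
2      sgd      1
Reading off the mean of column 'count', we get 1.0.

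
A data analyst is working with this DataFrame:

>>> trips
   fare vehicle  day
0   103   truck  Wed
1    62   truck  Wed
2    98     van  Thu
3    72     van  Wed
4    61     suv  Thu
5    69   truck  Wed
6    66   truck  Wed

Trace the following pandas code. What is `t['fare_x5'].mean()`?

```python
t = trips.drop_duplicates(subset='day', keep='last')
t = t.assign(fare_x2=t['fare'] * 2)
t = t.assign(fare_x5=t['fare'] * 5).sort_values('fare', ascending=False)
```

317.5

drop duplicate day (keep=last):
   fare vehicle  day
4    61     suv  Thu
6    66   truck  Wed
add column fare_x2 = t['fare'] * 2:
   fare vehicle  day  fare_x2
4    61     suv  Thu      122
6    66   truck  Wed      132
add column fare_x5 = t['fare'] * 5:
   fare vehicle  day  fare_x2  fare_x5
4    61     suv  Thu      122      305
6    66   truck  Wed      132      330
sort by fare descending:
   fare vehicle  day  fare_x2  fare_x5
6    66   truck  Wed      132      330
4    61     suv  Thu      122      305
Finally, mean of column 'fare_x5' = 317.5.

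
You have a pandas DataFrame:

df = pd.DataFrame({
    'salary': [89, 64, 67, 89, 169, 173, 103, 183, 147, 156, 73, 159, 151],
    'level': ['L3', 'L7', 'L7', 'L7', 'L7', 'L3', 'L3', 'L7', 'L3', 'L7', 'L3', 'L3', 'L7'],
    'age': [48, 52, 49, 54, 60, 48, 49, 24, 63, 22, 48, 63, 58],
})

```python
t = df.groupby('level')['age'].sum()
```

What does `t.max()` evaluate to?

group by level, sum of age:
level
L3    319
L7    319
Name: age, dtype: int64
Taking the max of the resulting series gives 319.

319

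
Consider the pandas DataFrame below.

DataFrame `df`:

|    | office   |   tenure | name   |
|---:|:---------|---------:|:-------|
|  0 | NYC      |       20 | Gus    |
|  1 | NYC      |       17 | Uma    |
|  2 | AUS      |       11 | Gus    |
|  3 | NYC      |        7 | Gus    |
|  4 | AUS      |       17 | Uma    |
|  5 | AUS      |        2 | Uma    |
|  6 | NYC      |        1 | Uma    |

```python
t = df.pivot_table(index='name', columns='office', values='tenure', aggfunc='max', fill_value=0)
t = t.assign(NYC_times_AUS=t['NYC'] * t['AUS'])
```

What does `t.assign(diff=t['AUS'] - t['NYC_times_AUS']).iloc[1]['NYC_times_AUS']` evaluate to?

pivot: rows=name, cols=office, max(tenure):
office  AUS  NYC
name            
Gus      11   20
Uma      17   17
add column NYC_times_AUS = t['NYC'] * t['AUS']:
office  AUS  NYC  NYC_times_AUS
name                           
Gus      11   20            220
Uma      17   17            289
add column diff = t['AUS'] - t['NYC_times_AUS']:
office  AUS  NYC  NYC_times_AUS  diff
name                                 
Gus      11   20            220  -209
Uma      17   17            289  -272
Finally, value at position 1, column 'NYC_times_AUS' = 289.

289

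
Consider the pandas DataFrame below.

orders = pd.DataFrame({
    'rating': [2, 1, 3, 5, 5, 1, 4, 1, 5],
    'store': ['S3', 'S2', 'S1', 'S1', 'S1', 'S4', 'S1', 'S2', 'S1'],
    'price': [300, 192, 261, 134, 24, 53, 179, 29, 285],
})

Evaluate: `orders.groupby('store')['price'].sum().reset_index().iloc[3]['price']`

group by store, sum of price:
store
S1    883
S2    221
S3    300
S4     53
Name: price, dtype: int64
reset_index():
  store  price
0    S1    883
1    S2    221
2    S3    300
3    S4     53
So iloc[3]['price'] = 53.

53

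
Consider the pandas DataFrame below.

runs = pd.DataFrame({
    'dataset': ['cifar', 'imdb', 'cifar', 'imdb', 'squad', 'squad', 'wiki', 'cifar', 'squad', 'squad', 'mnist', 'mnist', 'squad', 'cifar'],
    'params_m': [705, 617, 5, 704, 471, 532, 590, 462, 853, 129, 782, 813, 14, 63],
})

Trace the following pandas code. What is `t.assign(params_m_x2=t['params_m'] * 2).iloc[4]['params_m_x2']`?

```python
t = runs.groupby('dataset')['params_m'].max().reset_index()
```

1180

group by dataset, max of params_m:
dataset
cifar    705
imdb     704
mnist    813
squad    853
wiki     590
Name: params_m, dtype: int64
reset_index():
  dataset  params_m
0   cifar       705
1    imdb       704
2   mnist       813
3   squad       853
4    wiki       590
add column params_m_x2 = t['params_m'] * 2:
  dataset  params_m  params_m_x2
0   cifar       705         1410
1    imdb       704         1408
2   mnist       813         1626
3   squad       853         1706
4    wiki       590         1180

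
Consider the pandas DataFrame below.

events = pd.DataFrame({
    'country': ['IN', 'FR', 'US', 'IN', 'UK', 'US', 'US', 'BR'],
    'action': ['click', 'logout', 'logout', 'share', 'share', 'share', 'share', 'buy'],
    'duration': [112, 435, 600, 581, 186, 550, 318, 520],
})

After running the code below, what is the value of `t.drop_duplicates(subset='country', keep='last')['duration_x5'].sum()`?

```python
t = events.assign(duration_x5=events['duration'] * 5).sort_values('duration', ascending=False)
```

7855

add column duration_x5 = events['duration'] * 5:
  country  action  duration  duration_x5
0      IN   click       112          560
1      FR  logout       435         2175
2      US  logout       600         3000
3      IN   share       581         2905
4      UK   share       186          930
5      US   share       550         2750
6      US   share       318         1590
7      BR     buy       520         2600
sort by duration descending:
  country  action  duration  duration_x5
2      US  logout       600         3000
3      IN   share       581         2905
5      US   share       550         2750
7      BR     buy       520         2600
1      FR  logout       435         2175
6      US   share       318         1590
4      UK   share       186          930
0      IN   click       112          560
drop duplicate country (keep=last):
  country  action  duration  duration_x5
7      BR     buy       520         2600
1      FR  logout       435         2175
6      US   share       318         1590
4      UK   share       186          930
0      IN   click       112          560
So sum() = 7855.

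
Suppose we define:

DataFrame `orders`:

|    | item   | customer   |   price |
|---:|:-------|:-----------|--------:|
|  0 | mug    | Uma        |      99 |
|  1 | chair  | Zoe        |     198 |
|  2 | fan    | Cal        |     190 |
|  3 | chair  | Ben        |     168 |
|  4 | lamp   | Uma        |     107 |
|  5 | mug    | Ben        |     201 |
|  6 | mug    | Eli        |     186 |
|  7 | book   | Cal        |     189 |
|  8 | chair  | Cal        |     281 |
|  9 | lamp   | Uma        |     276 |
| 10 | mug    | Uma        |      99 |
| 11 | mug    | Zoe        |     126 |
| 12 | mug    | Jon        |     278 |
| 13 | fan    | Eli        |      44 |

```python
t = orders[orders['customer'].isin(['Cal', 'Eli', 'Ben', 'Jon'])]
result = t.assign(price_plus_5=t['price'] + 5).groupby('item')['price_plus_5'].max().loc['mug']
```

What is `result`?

filter rows where customer in ['Cal', 'Eli', 'Ben', 'Jon']:
     item customer  price
2     fan      Cal    190
3   chair      Ben    168
5     mug      Ben    201
6     mug      Eli    186
7    book      Cal    189
8   chair      Cal    281
12    mug      Jon    278
13    fan      Eli     44
add column price_plus_5 = t['price'] + 5:
     item customer  price  price_plus_5
2     fan      Cal    190           195
3   chair      Ben    168           173
5     mug      Ben    201           206
6     mug      Eli    186           191
7    book      Cal    189           194
8   chair      Cal    281           286
12    mug      Jon    278           283
13    fan      Eli     44            49
group by item, max of price_plus_5:
item
book     194
chair    286
fan      195
mug      283
Name: price_plus_5, dtype: int64
Finally, value at index 'mug' = 283.

283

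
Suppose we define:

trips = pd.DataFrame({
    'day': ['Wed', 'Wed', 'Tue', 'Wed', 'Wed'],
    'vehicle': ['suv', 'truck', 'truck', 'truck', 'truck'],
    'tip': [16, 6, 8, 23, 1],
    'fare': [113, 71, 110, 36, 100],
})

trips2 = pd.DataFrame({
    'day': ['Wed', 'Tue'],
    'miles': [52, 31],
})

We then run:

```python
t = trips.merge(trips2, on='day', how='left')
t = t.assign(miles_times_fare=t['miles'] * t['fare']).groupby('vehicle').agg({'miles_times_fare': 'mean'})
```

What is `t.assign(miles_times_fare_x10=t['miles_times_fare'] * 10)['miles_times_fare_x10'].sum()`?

merge on 'day' (how='left') → 5 rows:
   day vehicle  tip  fare  miles
0  Wed     suv   16   113     52
1  Wed   truck    6    71     52
2  Tue   truck    8   110     31
3  Wed   truck   23    36     52
4  Wed   truck    1   100     52
add column miles_times_fare = t['miles'] * t['fare']:
   day vehicle  tip  fare  miles  miles_times_fare
0  Wed     suv   16   113     52              5876
1  Wed   truck    6    71     52              3692
2  Tue   truck    8   110     31              3410
3  Wed   truck   23    36     52              1872
4  Wed   truck    1   100     52              5200
group by vehicle, mean of miles_times_fare:
         miles_times_fare
vehicle                  
suv                5876.0
truck              3543.5
add column miles_times_fare_x10 = t['miles_times_fare'] * 10:
         miles_times_fare  miles_times_fare_x10
vehicle                                        
suv                5876.0               58760.0
truck              3543.5               35435.0
The sum of column 'miles_times_fare_x10' is 94195.0.

94195.0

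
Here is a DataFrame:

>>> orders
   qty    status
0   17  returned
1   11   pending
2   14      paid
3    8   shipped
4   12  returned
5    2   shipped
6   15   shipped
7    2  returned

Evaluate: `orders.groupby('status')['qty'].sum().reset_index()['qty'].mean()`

20.25

group by status, sum of qty:
status
paid        14
pending     11
returned    31
shipped     25
Name: qty, dtype: int64
reset_index():
     status  qty
0      paid   14
1   pending   11
2  returned   31
3   shipped   25
Reading off the mean of column 'qty', we get 20.25.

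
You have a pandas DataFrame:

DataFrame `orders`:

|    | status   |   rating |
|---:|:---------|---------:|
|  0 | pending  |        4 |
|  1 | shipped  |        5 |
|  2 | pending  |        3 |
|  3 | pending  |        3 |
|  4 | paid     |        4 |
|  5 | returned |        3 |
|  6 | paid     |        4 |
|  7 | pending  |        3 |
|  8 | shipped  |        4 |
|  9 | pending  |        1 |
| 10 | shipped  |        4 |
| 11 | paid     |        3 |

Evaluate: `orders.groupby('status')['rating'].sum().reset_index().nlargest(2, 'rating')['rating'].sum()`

group by status, sum of rating:
status
paid        11
pending     14
returned     3
shipped     13
Name: rating, dtype: int64
reset_index():
     status  rating
0      paid      11
1   pending      14
2  returned       3
3   shipped      13
take 2 rows with largest rating:
    status  rating
1  pending      14
3  shipped      13
Reading off the sum of column 'rating', we get 27.

27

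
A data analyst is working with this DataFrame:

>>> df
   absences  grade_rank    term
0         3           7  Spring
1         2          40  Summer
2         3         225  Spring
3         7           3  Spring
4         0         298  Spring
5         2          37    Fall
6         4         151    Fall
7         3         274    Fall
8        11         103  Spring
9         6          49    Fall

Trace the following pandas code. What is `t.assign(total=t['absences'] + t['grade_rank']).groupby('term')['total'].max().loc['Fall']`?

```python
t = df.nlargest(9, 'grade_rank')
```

take 9 rows with largest grade_rank:
   absences  grade_rank    term
4         0         298  Spring
7         3         274    Fall
2         3         225  Spring
6         4         151    Fall
8        11         103  Spring
9         6          49    Fall
1         2          40  Summer
5         2          37    Fall
0         3           7  Spring
add column total = t['absences'] + t['grade_rank']:
   absences  grade_rank    term  total
4         0         298  Spring    298
7         3         274    Fall    277
2         3         225  Spring    228
6         4         151    Fall    155
8        11         103  Spring    114
9         6          49    Fall     55
1         2          40  Summer     42
5         2          37    Fall     39
0         3           7  Spring     10
group by term, max of total:
term
Fall      277
Spring    298
Summer     42
Name: total, dtype: int64

277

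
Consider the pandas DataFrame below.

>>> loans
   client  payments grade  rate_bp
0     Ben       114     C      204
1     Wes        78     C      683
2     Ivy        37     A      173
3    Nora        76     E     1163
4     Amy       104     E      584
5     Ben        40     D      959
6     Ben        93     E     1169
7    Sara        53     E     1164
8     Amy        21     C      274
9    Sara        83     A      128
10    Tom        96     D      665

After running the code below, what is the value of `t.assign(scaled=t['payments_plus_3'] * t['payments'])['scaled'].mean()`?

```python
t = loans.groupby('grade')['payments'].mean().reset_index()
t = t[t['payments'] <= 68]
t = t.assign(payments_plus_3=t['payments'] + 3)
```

group by grade, mean of payments:
grade
A    60.0
C    71.0
D    68.0
E    81.5
Name: payments, dtype: float64
reset_index():
  grade  payments
0     A      60.0
1     C      71.0
2     D      68.0
3     E      81.5
filter rows where payments <= 68:
  grade  payments
0     A      60.0
2     D      68.0
add column payments_plus_3 = t['payments'] + 3:
  grade  payments  payments_plus_3
0     A      60.0             63.0
2     D      68.0             71.0
add column scaled = t['payments_plus_3'] * t['payments']:
  grade  payments  payments_plus_3  scaled
0     A      60.0             63.0  3780.0
2     D      68.0             71.0  4828.0
Finally, mean of column 'scaled' = 4304.0.

4304.0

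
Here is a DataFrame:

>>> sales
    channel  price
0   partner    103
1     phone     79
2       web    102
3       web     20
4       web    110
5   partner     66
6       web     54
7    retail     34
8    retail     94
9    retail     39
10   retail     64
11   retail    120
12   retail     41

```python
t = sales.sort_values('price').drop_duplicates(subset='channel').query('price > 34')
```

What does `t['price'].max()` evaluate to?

sort by price:
    channel  price
3       web     20
7    retail     34
9    retail     39
12   retail     41
6       web     54
10   retail     64
5   partner     66
1     phone     79
8    retail     94
2       web    102
0   partner    103
4       web    110
11   retail    120
drop duplicate channel (keep=first):
   channel  price
3      web     20
7   retail     34
5  partner     66
1    phone     79
filter rows where price > 34:
   channel  price
5  partner     66
1    phone     79
max of column 'price' → 79

79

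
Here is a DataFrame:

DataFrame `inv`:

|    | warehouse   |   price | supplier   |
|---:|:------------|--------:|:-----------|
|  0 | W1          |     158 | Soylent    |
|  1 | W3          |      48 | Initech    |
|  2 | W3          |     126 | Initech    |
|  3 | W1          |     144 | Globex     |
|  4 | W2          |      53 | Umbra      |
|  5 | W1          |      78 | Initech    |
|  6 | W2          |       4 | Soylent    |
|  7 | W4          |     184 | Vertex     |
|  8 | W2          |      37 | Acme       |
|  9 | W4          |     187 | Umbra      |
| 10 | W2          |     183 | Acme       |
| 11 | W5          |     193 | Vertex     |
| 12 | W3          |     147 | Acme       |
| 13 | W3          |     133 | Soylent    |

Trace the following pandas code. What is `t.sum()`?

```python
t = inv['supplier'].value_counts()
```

value_counts of supplier:
supplier
Soylent    3
Initech    3
Acme       3
Umbra      2
Vertex     2
Globex     1
Name: count, dtype: int64
Hence 14.

14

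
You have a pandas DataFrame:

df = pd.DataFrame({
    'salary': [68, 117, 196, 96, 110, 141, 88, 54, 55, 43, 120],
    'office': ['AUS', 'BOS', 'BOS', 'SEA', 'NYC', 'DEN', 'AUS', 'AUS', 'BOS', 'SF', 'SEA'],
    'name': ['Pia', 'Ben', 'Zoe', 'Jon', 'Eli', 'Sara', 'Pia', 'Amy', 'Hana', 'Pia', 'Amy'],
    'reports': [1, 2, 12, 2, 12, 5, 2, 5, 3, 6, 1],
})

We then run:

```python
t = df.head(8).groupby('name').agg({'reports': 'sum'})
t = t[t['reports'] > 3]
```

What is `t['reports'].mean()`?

8.5

take first 8 rows:
   salary office  name  reports
0      68    AUS   Pia        1
1     117    BOS   Ben        2
2     196    BOS   Zoe       12
3      96    SEA   Jon        2
4     110    NYC   Eli       12
5     141    DEN  Sara        5
6      88    AUS   Pia        2
7      54    AUS   Amy        5
group by name, sum of reports:
      reports
name         
Amy         5
Ben         2
Eli        12
Jon         2
Pia         3
Sara        5
Zoe        12
filter rows where reports > 3:
      reports
name         
Amy         5
Eli        12
Sara        5
Zoe        12
Hence 8.5.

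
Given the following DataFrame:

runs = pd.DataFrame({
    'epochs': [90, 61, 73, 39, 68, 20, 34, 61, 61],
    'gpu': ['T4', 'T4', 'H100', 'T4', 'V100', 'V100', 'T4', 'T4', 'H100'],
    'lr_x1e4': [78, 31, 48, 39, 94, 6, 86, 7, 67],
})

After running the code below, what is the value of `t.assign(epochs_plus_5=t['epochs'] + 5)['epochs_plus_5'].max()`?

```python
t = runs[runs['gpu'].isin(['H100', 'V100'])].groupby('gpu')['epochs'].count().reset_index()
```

filter rows where gpu in ['H100', 'V100']:
   epochs   gpu  lr_x1e4
2      73  H100       48
4      68  V100       94
5      20  V100        6
8      61  H100       67
group by gpu, count of epochs:
gpu
H100    2
V100    2
Name: epochs, dtype: int64
reset_index():
    gpu  epochs
0  H100       2
1  V100       2
add column epochs_plus_5 = t['epochs'] + 5:
    gpu  epochs  epochs_plus_5
0  H100       2              7
1  V100       2              7
So max() = 7.

7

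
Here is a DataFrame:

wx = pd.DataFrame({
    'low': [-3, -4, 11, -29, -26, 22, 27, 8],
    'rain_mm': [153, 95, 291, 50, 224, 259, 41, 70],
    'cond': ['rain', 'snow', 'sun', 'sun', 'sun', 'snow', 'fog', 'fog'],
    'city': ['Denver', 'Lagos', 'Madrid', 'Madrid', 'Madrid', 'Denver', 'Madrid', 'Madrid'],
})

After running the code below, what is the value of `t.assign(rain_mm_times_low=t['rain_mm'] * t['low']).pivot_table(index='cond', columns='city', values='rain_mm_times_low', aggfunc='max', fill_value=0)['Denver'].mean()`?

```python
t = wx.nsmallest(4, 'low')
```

take 4 rows with smallest low:
   low  rain_mm  cond    city
3  -29       50   sun  Madrid
4  -26      224   sun  Madrid
1   -4       95  snow   Lagos
0   -3      153  rain  Denver
add column rain_mm_times_low = t['rain_mm'] * t['low']:
   low  rain_mm  cond    city  rain_mm_times_low
3  -29       50   sun  Madrid              -1450
4  -26      224   sun  Madrid              -5824
1   -4       95  snow   Lagos               -380
0   -3      153  rain  Denver               -459
pivot: rows=cond, cols=city, max(rain_mm_times_low):
city  Denver  Lagos  Madrid
cond                       
rain    -459      0       0
snow       0   -380       0
sun        0      0   -1450

-153.0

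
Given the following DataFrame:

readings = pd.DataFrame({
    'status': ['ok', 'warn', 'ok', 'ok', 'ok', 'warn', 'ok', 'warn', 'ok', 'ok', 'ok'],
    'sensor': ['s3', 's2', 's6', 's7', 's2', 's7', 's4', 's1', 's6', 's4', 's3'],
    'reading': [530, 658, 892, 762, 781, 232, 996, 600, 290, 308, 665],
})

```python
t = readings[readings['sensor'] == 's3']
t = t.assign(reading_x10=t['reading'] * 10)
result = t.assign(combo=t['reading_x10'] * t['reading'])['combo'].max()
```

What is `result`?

filter rows where sensor == 's3':
   status sensor  reading
0      ok     s3      530
10     ok     s3      665
add column reading_x10 = t['reading'] * 10:
   status sensor  reading  reading_x10
0      ok     s3      530         5300
10     ok     s3      665         6650
add column combo = t['reading_x10'] * t['reading']:
   status sensor  reading  reading_x10    combo
0      ok     s3      530         5300  2809000
10     ok     s3      665         6650  4422250
max of column 'combo' → 4422250

4422250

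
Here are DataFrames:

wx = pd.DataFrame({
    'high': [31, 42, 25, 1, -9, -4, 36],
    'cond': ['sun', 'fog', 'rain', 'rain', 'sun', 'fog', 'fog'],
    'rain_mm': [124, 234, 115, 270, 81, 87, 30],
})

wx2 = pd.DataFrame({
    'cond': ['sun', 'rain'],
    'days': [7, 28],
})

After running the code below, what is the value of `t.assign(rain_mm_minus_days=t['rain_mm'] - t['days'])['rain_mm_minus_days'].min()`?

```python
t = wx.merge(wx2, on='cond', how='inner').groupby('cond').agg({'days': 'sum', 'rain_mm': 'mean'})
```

merge on 'cond' (how='inner') → 4 rows:
   high  cond  rain_mm  days
0    31   sun      124     7
1    25  rain      115    28
2     1  rain      270    28
3    -9   sun       81     7
group by cond: sum(days), mean(rain_mm):
      days  rain_mm
cond               
rain    56    192.5
sun     14    102.5
add column rain_mm_minus_days = t['rain_mm'] - t['days']:
      days  rain_mm  rain_mm_minus_days
cond                                   
rain    56    192.5               136.5
sun     14    102.5                88.5
Reading off the min of column 'rain_mm_minus_days', we get 88.5.

88.5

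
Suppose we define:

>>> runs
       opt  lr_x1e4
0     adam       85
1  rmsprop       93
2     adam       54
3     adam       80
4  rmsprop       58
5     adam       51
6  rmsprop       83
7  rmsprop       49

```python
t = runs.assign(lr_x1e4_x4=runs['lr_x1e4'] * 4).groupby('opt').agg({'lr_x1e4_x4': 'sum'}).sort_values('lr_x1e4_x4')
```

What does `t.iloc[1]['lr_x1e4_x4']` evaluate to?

1132

add column lr_x1e4_x4 = runs['lr_x1e4'] * 4:
       opt  lr_x1e4  lr_x1e4_x4
0     adam       85         340
1  rmsprop       93         372
2     adam       54         216
3     adam       80         320
4  rmsprop       58         232
5     adam       51         204
6  rmsprop       83         332
7  rmsprop       49         196
group by opt, sum of lr_x1e4_x4:
         lr_x1e4_x4
opt                
adam           1080
rmsprop        1132
sort by lr_x1e4_x4:
         lr_x1e4_x4
opt                
adam           1080
rmsprop        1132
Taking the value at position 1, column 'lr_x1e4_x4' gives 1132.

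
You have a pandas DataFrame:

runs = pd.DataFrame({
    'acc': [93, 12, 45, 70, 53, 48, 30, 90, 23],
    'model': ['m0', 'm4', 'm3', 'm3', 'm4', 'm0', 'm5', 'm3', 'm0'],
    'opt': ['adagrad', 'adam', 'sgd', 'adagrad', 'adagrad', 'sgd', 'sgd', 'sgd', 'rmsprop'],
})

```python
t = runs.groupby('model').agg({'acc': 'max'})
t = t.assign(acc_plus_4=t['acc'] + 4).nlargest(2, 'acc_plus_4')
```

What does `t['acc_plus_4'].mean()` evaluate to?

group by model, max of acc:
       acc
model     
m0      93
m3      90
m4      53
m5      30
add column acc_plus_4 = t['acc'] + 4:
       acc  acc_plus_4
model                 
m0      93          97
m3      90          94
m4      53          57
m5      30          34
take 2 rows with largest acc_plus_4:
       acc  acc_plus_4
model                 
m0      93          97
m3      90          94
Taking the mean of column 'acc_plus_4' gives 95.5.

95.5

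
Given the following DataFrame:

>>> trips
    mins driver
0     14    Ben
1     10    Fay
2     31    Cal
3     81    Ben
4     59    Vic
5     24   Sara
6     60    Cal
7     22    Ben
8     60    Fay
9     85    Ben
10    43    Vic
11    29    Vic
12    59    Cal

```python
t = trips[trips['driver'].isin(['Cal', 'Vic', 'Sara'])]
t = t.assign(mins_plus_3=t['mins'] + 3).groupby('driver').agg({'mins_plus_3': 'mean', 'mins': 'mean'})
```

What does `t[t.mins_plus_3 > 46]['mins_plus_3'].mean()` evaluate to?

filter rows where driver in ['Cal', 'Vic', 'Sara']:
    mins driver
2     31    Cal
4     59    Vic
5     24   Sara
6     60    Cal
10    43    Vic
11    29    Vic
12    59    Cal
add column mins_plus_3 = t['mins'] + 3:
    mins driver  mins_plus_3
2     31    Cal           34
4     59    Vic           62
5     24   Sara           27
6     60    Cal           63
10    43    Vic           46
11    29    Vic           32
12    59    Cal           62
group by driver: mean(mins_plus_3), mean(mins):
        mins_plus_3       mins
driver                        
Cal       53.000000  50.000000
Sara      27.000000  24.000000
Vic       46.666667  43.666667
filter rows where mins_plus_3 > 46:
        mins_plus_3       mins
driver                        
Cal       53.000000  50.000000
Vic       46.666667  43.666667

49.8333333333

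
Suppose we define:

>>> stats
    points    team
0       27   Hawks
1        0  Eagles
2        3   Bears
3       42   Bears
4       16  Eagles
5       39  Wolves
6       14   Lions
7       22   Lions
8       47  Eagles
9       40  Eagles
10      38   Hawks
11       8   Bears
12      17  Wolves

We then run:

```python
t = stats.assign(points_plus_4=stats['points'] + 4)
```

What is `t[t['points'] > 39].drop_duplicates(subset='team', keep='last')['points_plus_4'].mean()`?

45.0

add column points_plus_4 = stats['points'] + 4:
    points    team  points_plus_4
0       27   Hawks             31
1        0  Eagles              4
2        3   Bears              7
3       42   Bears             46
4       16  Eagles             20
5       39  Wolves             43
6       14   Lions             18
7       22   Lions             26
8       47  Eagles             51
9       40  Eagles             44
10      38   Hawks             42
11       8   Bears             12
12      17  Wolves             21
filter rows where points > 39:
   points    team  points_plus_4
3      42   Bears             46
8      47  Eagles             51
9      40  Eagles             44
drop duplicate team (keep=last):
   points    team  points_plus_4
3      42   Bears             46
9      40  Eagles             44
Then the mean of column 'points_plus_4': 45.0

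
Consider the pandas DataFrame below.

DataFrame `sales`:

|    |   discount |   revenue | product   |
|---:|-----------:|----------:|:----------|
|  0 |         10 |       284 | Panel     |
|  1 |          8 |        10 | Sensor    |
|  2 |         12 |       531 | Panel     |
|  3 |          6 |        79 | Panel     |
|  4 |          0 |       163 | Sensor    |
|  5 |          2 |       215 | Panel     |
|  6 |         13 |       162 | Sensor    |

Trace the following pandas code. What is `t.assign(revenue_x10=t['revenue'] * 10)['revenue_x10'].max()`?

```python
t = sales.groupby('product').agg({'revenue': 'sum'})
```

group by product, sum of revenue:
         revenue
product         
Panel       1109
Sensor       335
add column revenue_x10 = t['revenue'] * 10:
         revenue  revenue_x10
product                      
Panel       1109        11090
Sensor       335         3350
The max of column 'revenue_x10' is 11090.

11090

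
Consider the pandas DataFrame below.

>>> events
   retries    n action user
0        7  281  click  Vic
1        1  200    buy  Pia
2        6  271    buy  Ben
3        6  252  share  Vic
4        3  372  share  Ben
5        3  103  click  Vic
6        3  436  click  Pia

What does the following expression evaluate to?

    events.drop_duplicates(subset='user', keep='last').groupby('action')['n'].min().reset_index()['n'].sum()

drop duplicate user (keep=last):
   retries    n action user
4        3  372  share  Ben
5        3  103  click  Vic
6        3  436  click  Pia
group by action, min of n:
action
click    103
share    372
Name: n, dtype: int64
reset_index():
  action    n
0  click  103
1  share  372

475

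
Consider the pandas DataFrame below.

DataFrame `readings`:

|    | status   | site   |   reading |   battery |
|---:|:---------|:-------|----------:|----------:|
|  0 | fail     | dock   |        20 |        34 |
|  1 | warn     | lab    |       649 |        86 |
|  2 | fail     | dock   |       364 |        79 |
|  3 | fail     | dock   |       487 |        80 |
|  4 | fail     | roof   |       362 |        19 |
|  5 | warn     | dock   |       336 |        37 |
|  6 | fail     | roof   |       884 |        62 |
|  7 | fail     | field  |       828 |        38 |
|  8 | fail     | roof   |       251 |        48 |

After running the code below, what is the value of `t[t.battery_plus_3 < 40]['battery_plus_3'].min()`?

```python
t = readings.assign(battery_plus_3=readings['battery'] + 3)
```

add column battery_plus_3 = readings['battery'] + 3:
  status   site  reading  battery  battery_plus_3
0   fail   dock       20       34              37
1   warn    lab      649       86              89
2   fail   dock      364       79              82
3   fail   dock      487       80              83
4   fail   roof      362       19              22
5   warn   dock      336       37              40
6   fail   roof      884       62              65
7   fail  field      828       38              41
8   fail   roof      251       48              51
filter rows where battery_plus_3 < 40:
  status  site  reading  battery  battery_plus_3
0   fail  dock       20       34              37
4   fail  roof      362       19              22
So min() = 22.

22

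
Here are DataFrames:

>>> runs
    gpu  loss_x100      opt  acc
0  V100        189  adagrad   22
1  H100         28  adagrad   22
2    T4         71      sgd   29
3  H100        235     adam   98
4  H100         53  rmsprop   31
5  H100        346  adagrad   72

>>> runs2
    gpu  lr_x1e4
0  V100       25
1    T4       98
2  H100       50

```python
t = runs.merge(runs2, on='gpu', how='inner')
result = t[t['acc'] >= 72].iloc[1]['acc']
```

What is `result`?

72

merge on 'gpu' (how='inner') → 6 rows:
    gpu  loss_x100      opt  acc  lr_x1e4
0  V100        189  adagrad   22       25
1  H100         28  adagrad   22       50
2    T4         71      sgd   29       98
3  H100        235     adam   98       50
4  H100         53  rmsprop   31       50
5  H100        346  adagrad   72       50
filter rows where acc >= 72:
    gpu  loss_x100      opt  acc  lr_x1e4
3  H100        235     adam   98       50
5  H100        346  adagrad   72       50
Hence 72.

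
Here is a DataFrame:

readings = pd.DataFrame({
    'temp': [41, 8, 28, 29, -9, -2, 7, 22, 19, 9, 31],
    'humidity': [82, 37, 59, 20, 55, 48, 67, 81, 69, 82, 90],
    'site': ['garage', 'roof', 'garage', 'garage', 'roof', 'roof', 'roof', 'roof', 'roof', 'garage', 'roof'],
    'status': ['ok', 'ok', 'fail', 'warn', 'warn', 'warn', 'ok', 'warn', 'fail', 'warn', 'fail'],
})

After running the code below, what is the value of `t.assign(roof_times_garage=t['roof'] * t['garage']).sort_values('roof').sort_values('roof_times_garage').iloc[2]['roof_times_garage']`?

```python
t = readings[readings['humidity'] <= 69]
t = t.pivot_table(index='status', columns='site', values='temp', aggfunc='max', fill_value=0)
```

filter rows where humidity <= 69:
   temp  humidity    site status
1     8        37    roof     ok
2    28        59  garage   fail
3    29        20  garage   warn
4    -9        55    roof   warn
5    -2        48    roof   warn
6     7        67    roof     ok
8    19        69    roof   fail
pivot: rows=status, cols=site, max(temp):
site    garage  roof
status              
fail        28    19
ok           0     8
warn        29    -2
add column roof_times_garage = t['roof'] * t['garage']:
site    garage  roof  roof_times_garage
status                                 
fail        28    19                532
ok           0     8                  0
warn        29    -2                -58
sort by roof:
site    garage  roof  roof_times_garage
status                                 
warn        29    -2                -58
ok           0     8                  0
fail        28    19                532
sort by roof_times_garage:
site    garage  roof  roof_times_garage
status                                 
warn        29    -2                -58
ok           0     8                  0
fail        28    19                532

532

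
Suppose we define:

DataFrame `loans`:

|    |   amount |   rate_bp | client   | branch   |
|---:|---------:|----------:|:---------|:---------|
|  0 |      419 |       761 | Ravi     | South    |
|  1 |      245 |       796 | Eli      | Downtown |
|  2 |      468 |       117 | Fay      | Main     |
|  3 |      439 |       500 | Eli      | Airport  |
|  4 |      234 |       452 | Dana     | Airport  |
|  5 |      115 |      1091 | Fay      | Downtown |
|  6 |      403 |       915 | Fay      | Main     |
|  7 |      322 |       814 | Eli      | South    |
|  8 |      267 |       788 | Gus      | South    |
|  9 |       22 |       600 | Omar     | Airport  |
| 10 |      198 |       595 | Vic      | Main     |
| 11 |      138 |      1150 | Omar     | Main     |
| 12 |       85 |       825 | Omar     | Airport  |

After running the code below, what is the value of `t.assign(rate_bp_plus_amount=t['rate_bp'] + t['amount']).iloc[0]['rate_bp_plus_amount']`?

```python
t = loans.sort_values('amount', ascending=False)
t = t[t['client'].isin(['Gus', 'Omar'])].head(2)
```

sort by amount descending:
    amount  rate_bp client    branch
2      468      117    Fay      Main
3      439      500    Eli   Airport
0      419      761   Ravi     South
6      403      915    Fay      Main
7      322      814    Eli     South
8      267      788    Gus     South
1      245      796    Eli  Downtown
4      234      452   Dana   Airport
10     198      595    Vic      Main
11     138     1150   Omar      Main
5      115     1091    Fay  Downtown
12      85      825   Omar   Airport
9       22      600   Omar   Airport
filter rows where client in ['Gus', 'Omar']:
    amount  rate_bp client   branch
8      267      788    Gus    South
11     138     1150   Omar     Main
12      85      825   Omar  Airport
9       22      600   Omar  Airport
take first 2 rows:
    amount  rate_bp client branch
8      267      788    Gus  South
11     138     1150   Omar   Main
add column rate_bp_plus_amount = t['rate_bp'] + t['amount']:
    amount  rate_bp client branch  rate_bp_plus_amount
8      267      788    Gus  South                 1055
11     138     1150   Omar   Main                 1288
Reading off the value at position 0, column 'rate_bp_plus_amount', we get 1055.

1055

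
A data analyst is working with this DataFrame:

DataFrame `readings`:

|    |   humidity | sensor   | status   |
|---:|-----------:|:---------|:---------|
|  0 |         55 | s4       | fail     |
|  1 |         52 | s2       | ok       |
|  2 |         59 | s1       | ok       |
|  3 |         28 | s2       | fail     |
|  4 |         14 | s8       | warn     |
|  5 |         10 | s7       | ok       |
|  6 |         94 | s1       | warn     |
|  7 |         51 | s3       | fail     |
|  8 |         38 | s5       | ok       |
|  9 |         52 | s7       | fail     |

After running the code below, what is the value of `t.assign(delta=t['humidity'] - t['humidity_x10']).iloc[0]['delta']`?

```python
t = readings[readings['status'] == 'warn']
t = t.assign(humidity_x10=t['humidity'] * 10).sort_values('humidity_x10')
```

filter rows where status == 'warn':
   humidity sensor status
4        14     s8   warn
6        94     s1   warn
add column humidity_x10 = t['humidity'] * 10:
   humidity sensor status  humidity_x10
4        14     s8   warn           140
6        94     s1   warn           940
sort by humidity_x10:
   humidity sensor status  humidity_x10
4        14     s8   warn           140
6        94     s1   warn           940
add column delta = t['humidity'] - t['humidity_x10']:
   humidity sensor status  humidity_x10  delta
4        14     s8   warn           140   -126
6        94     s1   warn           940   -846
So iloc[0]['delta'] = -126.

-126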